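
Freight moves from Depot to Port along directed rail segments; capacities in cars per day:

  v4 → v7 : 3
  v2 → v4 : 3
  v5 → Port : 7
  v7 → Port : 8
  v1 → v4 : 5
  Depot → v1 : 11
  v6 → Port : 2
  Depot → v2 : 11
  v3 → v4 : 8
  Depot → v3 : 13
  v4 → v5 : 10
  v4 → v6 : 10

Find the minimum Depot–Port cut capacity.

12

Augment Depot→v1→v4→v5→Port: bottleneck 5, flow now 5.
Augment Depot→v2→v4→v5→Port: bottleneck 2, flow now 7.
Augment Depot→v2→v4→v6→Port: bottleneck 1, flow now 8.
Augment Depot→v3→v4→v6→Port: bottleneck 1, flow now 9.
Augment Depot→v3→v4→v7→Port: bottleneck 3, flow now 12.
No augmenting path remains; maximum flow = 12.
By max-flow min-cut, the minimum cut capacity equals the max flow.
In the residual graph, reachable from Depot: {Depot, v1, v2, v3, v4, v5, v6}.
Min-cut edges: v4→v7 (3), v5→Port (7), v6→Port (2); capacity 3 + 7 + 2 = 12.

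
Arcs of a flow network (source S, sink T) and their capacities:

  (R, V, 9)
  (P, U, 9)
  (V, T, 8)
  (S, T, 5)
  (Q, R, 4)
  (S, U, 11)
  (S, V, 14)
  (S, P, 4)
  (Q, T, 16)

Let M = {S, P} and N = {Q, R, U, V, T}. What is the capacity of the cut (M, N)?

Edges leaving {S, P}: S→U (11), S→V (14), S→T (5), P→U (9).
Cut capacity = 11 + 14 + 5 + 9 = 39.

39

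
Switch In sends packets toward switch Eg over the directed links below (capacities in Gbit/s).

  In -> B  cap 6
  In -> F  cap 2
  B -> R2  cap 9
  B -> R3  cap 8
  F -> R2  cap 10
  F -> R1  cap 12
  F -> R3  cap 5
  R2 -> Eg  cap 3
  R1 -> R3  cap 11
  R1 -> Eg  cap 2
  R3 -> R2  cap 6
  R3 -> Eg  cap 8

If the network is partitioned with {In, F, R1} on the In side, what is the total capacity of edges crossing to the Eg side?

34

Edges leaving {In, F, R1}: In→B (6), F→R2 (10), F→R3 (5), R1→R3 (11), R1→Eg (2).
Cut capacity = 6 + 10 + 5 + 11 + 2 = 34.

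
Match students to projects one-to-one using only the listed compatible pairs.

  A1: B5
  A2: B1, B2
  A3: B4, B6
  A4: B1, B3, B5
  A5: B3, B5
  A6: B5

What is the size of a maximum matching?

Unit-capacity flow: source→left, listed edges, right→sink; max matching = max flow.
Augmenting path A1→B5 (+1); matched 1.
Augmenting path A2→B1 (+1); matched 2.
Augmenting path A3→B4 (+1); matched 3.
Augmenting path A4→B3 (+1); matched 4.
Augmenting path A5→B3→A4→B1→A2→B2 (+1); matched 5.
No augmenting path remains; maximum matching = 5.
König certificate: {A2, A3, A4, A5, B5} is a vertex cover of size 5 (every listed pair touches it), so no matching can be larger.

5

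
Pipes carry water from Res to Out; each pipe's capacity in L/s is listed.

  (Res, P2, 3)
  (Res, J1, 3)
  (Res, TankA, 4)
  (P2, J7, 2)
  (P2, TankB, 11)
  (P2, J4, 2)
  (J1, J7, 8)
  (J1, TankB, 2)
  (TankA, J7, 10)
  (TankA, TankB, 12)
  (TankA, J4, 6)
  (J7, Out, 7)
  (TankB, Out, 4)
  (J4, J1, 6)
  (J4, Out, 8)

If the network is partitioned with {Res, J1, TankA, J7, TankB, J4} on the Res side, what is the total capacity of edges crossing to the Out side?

Edges leaving {Res, J1, TankA, J7, TankB, J4}: Res→P2 (3), J7→Out (7), TankB→Out (4), J4→Out (8).
Cut capacity = 3 + 7 + 4 + 8 = 22.

22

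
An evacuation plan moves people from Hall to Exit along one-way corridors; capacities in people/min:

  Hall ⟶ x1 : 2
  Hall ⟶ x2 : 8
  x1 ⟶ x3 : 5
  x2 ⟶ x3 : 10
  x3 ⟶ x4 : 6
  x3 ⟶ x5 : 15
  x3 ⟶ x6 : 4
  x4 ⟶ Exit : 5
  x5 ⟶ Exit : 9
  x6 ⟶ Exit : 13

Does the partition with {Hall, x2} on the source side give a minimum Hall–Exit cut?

Given cut capacity: 2 + 10 = 12.
Augment Hall→x1→x3→x4→Exit: bottleneck 2, flow now 2.
Augment Hall→x2→x3→x4→Exit: bottleneck 3, flow now 5.
Augment Hall→x2→x3→x5→Exit: bottleneck 5, flow now 10.
No augmenting path remains; maximum flow = 10.
In the residual graph, reachable from Hall: {Hall}.
Min-cut edges: Hall→x1 (2), Hall→x2 (8); capacity 2 + 8 = 10.
Cut capacity 12 exceeds the max flow 10, so it is not minimum.

No — its capacity is 12, but the minimum cut has capacity 10.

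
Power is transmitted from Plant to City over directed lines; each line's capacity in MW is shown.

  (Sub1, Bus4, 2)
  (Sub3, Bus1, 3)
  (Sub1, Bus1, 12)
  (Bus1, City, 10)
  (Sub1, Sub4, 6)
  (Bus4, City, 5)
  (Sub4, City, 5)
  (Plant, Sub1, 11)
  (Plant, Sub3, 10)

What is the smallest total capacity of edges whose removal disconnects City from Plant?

Augment Plant→Sub3→Bus1→City: bottleneck 3, flow now 3.
Augment Plant→Sub1→Bus4→City: bottleneck 2, flow now 5.
Augment Plant→Sub1→Bus1→City: bottleneck 7, flow now 12.
Augment Plant→Sub1→Sub4→City: bottleneck 2, flow now 14.
No augmenting path remains; maximum flow = 14.
By max-flow min-cut, the minimum cut capacity equals the max flow.
In the residual graph, reachable from Plant: {Plant, Sub3}.
Min-cut edges: Plant→Sub1 (11), Sub3→Bus1 (3); capacity 11 + 3 = 14.

14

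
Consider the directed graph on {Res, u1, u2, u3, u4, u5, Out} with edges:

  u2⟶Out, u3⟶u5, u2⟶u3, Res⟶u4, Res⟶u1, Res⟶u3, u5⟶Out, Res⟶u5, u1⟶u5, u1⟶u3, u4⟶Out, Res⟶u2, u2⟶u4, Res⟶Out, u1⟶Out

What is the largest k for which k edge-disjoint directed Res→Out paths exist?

5

Assign every edge capacity 1; by Menger, the answer equals the max flow.
Path Res→Out (+1); total 1.
Path Res→u1→Out (+1); total 2.
Path Res→u2→Out (+1); total 3.
Path Res→u4→Out (+1); total 4.
Path Res→u5→Out (+1); total 5.
No residual Res→Out path; max flow = 5.
Certifying cut of size 5: {Res→Out, Res→u1, Res→u2, Res→u4, u5→Out}.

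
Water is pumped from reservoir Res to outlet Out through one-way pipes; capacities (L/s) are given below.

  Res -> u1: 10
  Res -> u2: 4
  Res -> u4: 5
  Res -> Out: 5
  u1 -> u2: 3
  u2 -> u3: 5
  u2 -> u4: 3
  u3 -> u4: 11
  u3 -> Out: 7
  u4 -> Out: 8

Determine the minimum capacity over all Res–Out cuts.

17

Augment Res→Out: bottleneck 5, flow now 5.
Augment Res→u4→Out: bottleneck 5, flow now 10.
Augment Res→u2→u3→Out: bottleneck 4, flow now 14.
Augment Res→u1→u2→u3→Out: bottleneck 1, flow now 15.
Augment Res→u1→u2→u4→Out: bottleneck 2, flow now 17.
No augmenting path remains; maximum flow = 17.
By max-flow min-cut, the minimum cut capacity equals the max flow.
In the residual graph, reachable from Res: {Res, u1}.
Min-cut edges: Res→u2 (4), Res→u4 (5), Res→Out (5), u1→u2 (3); capacity 4 + 5 + 5 + 3 = 17.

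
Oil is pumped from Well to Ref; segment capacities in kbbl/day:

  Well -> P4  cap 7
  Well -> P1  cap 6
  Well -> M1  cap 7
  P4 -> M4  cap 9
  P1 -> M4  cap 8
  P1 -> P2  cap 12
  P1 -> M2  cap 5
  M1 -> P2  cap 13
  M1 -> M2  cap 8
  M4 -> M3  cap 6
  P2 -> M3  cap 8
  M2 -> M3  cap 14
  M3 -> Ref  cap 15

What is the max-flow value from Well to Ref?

Augment Well→P4→M4→M3→Ref: bottleneck 6, flow now 6.
Augment Well→P1→P2→M3→Ref: bottleneck 6, flow now 12.
Augment Well→M1→P2→M3→Ref: bottleneck 2, flow now 14.
Augment Well→M1→M2→M3→Ref: bottleneck 1, flow now 15.
No augmenting path remains; maximum flow = 15.
In the residual graph, reachable from Well: {Well, P4, P1, M1, M4, P2, M2, M3}.
Min-cut edges: M3→Ref (15); capacity 15 = 15.
This cut is saturated, so no flow can exceed 15.

15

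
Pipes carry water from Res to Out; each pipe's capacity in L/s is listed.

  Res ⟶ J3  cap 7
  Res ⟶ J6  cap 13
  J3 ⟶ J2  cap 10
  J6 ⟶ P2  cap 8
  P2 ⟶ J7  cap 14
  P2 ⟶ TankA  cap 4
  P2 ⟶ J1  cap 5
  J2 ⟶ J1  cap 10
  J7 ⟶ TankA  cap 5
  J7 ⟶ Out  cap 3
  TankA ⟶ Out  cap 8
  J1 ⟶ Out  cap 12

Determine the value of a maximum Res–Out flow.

Augment Res→J3→J2→J1→Out: bottleneck 7, flow now 7.
Augment Res→J6→P2→J7→Out: bottleneck 3, flow now 10.
Augment Res→J6→P2→TankA→Out: bottleneck 4, flow now 14.
Augment Res→J6→P2→J1→Out: bottleneck 1, flow now 15.
No augmenting path remains; maximum flow = 15.
In the residual graph, reachable from Res: {Res, J6}.
Min-cut edges: Res→J3 (7), J6→P2 (8); capacity 7 + 8 = 15.
This cut is saturated, so no flow can exceed 15.

15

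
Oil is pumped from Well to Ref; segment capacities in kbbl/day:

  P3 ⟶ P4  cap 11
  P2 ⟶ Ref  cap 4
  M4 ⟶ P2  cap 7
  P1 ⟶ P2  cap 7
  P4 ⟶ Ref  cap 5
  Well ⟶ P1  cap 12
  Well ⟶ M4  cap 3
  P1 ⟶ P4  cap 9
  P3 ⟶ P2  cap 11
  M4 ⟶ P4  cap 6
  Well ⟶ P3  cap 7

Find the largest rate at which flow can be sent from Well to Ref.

Augment Well→M4→P4→Ref: bottleneck 3, flow now 3.
Augment Well→P1→P4→Ref: bottleneck 2, flow now 5.
Augment Well→P1→P2→Ref: bottleneck 4, flow now 9.
No augmenting path remains; maximum flow = 9.
In the residual graph, reachable from Well: {Well, M4, P1, P3, P4, P2}.
Min-cut edges: P4→Ref (5), P2→Ref (4); capacity 5 + 4 = 9.
This cut is saturated, so no flow can exceed 9.

9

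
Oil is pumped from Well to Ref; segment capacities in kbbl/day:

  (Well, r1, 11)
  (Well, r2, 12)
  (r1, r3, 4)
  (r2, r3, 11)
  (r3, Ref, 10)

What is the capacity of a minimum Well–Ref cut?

10

Augment Well→r1→r3→Ref: bottleneck 4, flow now 4.
Augment Well→r2→r3→Ref: bottleneck 6, flow now 10.
No augmenting path remains; maximum flow = 10.
By max-flow min-cut, the minimum cut capacity equals the max flow.
In the residual graph, reachable from Well: {Well, r1, r2, r3}.
Min-cut edges: r3→Ref (10); capacity 10 = 10.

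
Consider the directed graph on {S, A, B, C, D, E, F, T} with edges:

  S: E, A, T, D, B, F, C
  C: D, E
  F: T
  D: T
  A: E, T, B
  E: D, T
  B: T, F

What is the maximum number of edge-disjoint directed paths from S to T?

Assign every edge capacity 1; by Menger, the answer equals the max flow.
Path S→T (+1); total 1.
Path S→A→T (+1); total 2.
Path S→B→T (+1); total 3.
Path S→D→T (+1); total 4.
Path S→E→T (+1); total 5.
Path S→F→T (+1); total 6.
No residual S→T path; max flow = 6.
Certifying cut of size 6: {D→T, E→T, S→A, S→B, S→F, S→T}.

6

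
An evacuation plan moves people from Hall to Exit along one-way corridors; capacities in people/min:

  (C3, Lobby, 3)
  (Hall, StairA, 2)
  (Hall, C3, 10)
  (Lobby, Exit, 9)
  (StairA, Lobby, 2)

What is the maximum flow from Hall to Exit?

5

Augment Hall→C3→Lobby→Exit: bottleneck 3, flow now 3.
Augment Hall→StairA→Lobby→Exit: bottleneck 2, flow now 5.
No augmenting path remains; maximum flow = 5.
In the residual graph, reachable from Hall: {Hall, C3}.
Min-cut edges: Hall→StairA (2), C3→Lobby (3); capacity 2 + 3 = 5.
This cut is saturated, so no flow can exceed 5.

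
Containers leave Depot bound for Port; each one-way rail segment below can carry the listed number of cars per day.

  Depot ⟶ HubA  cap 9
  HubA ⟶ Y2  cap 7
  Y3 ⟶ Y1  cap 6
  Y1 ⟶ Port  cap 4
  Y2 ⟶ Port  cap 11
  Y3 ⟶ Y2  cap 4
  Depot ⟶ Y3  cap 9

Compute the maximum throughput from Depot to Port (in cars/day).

15

Augment Depot→Y3→Y2→Port: bottleneck 4, flow now 4.
Augment Depot→Y3→Y1→Port: bottleneck 4, flow now 8.
Augment Depot→HubA→Y2→Port: bottleneck 7, flow now 15.
No augmenting path remains; maximum flow = 15.
In the residual graph, reachable from Depot: {Depot, Y3, HubA, Y1}.
Min-cut edges: Y3→Y2 (4), HubA→Y2 (7), Y1→Port (4); capacity 4 + 7 + 4 = 15.
This cut is saturated, so no flow can exceed 15.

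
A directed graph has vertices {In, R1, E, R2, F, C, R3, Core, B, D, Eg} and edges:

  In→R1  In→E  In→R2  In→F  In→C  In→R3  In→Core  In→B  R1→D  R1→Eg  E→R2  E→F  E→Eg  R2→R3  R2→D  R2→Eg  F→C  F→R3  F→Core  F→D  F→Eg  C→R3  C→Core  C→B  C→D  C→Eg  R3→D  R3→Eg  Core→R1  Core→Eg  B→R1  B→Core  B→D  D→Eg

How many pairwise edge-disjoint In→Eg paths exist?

8

Assign every edge capacity 1; by Menger, the answer equals the max flow.
Path In→R1→Eg (+1); total 1.
Path In→E→Eg (+1); total 2.
Path In→R2→Eg (+1); total 3.
Path In→F→Eg (+1); total 4.
Path In→C→Eg (+1); total 5.
Path In→R3→Eg (+1); total 6.
Path In→Core→Eg (+1); total 7.
Path In→B→D→Eg (+1); total 8.
No residual In→Eg path; max flow = 8.
Certifying cut of size 8: {In→B, In→C, In→Core, In→E, In→F, In→R1, In→R2, In→R3}.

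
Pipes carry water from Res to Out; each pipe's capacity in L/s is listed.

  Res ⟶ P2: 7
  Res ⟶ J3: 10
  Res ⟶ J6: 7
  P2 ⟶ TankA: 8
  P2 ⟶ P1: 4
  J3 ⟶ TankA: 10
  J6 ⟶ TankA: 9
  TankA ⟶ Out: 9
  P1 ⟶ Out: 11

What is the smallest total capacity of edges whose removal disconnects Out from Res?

Augment Res→P2→TankA→Out: bottleneck 7, flow now 7.
Augment Res→J3→TankA→Out: bottleneck 2, flow now 9.
Augment Res→J3→TankA→P2→P1→Out: bottleneck 4, flow now 13. (uses reverse residual edge)
No augmenting path remains; maximum flow = 13.
By max-flow min-cut, the minimum cut capacity equals the max flow.
In the residual graph, reachable from Res: {Res, P2, J3, J6, TankA}.
Min-cut edges: P2→P1 (4), TankA→Out (9); capacity 4 + 9 = 13.

13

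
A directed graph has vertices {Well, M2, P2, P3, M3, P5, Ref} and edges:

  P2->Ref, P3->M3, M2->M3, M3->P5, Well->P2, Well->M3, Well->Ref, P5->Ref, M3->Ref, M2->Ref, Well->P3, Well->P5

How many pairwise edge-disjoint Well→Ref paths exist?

4

Assign every edge capacity 1; by Menger, the answer equals the max flow.
Path Well→Ref (+1); total 1.
Path Well→P2→Ref (+1); total 2.
Path Well→M3→Ref (+1); total 3.
Path Well→P5→Ref (+1); total 4.
No residual Well→Ref path; max flow = 4.
Certifying cut of size 4: {M3→Ref, P5→Ref, Well→P2, Well→Ref}.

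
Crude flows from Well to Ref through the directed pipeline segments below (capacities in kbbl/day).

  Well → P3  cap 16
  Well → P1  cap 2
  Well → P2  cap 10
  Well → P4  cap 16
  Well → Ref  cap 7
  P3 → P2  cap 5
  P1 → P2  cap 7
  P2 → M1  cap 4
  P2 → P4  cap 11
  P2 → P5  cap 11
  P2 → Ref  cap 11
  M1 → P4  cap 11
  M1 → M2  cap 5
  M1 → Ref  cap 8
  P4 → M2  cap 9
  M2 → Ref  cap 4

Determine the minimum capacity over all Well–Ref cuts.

Augment Well→Ref: bottleneck 7, flow now 7.
Augment Well→P2→Ref: bottleneck 10, flow now 17.
Augment Well→P3→P2→Ref: bottleneck 1, flow now 18.
Augment Well→P4→M2→Ref: bottleneck 4, flow now 22.
Augment Well→P3→P2→M1→Ref: bottleneck 4, flow now 26.
No augmenting path remains; maximum flow = 26.
By max-flow min-cut, the minimum cut capacity equals the max flow.
In the residual graph, reachable from Well: {Well, P3, P1, P2, P4, M2, P5}.
Min-cut edges: Well→Ref (7), P2→M1 (4), P2→Ref (11), M2→Ref (4); capacity 7 + 4 + 11 + 4 = 26.

26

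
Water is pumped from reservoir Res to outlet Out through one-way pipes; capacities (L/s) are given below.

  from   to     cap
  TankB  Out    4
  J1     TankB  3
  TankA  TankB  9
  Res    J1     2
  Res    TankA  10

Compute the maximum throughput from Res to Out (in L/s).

4

Augment Res→J1→TankB→Out: bottleneck 2, flow now 2.
Augment Res→TankA→TankB→Out: bottleneck 2, flow now 4.
No augmenting path remains; maximum flow = 4.
In the residual graph, reachable from Res: {Res, J1, TankA, TankB}.
Min-cut edges: TankB→Out (4); capacity 4 = 4.
This cut is saturated, so no flow can exceed 4.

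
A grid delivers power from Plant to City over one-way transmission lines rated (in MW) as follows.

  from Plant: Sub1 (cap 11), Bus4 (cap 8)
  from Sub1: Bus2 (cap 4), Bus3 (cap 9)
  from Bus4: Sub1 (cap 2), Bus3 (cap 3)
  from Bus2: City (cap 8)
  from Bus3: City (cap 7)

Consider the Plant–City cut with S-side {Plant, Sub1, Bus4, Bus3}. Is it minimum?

Yes — it is a minimum cut (capacity 11).

Given cut capacity: 4 + 7 = 11.
Augment Plant→Sub1→Bus2→City: bottleneck 4, flow now 4.
Augment Plant→Sub1→Bus3→City: bottleneck 7, flow now 11.
No augmenting path remains; maximum flow = 11.
Cut capacity 11 equals the max flow, so it is a minimum cut.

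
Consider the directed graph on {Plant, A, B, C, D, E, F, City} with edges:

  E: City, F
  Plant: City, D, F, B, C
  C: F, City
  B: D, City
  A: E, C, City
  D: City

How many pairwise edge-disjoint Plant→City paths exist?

Assign every edge capacity 1; by Menger, the answer equals the max flow.
Path Plant→City (+1); total 1.
Path Plant→B→City (+1); total 2.
Path Plant→C→City (+1); total 3.
Path Plant→D→City (+1); total 4.
No residual Plant→City path; max flow = 4.
Certifying cut of size 4: {Plant→B, Plant→C, Plant→City, Plant→D}.

4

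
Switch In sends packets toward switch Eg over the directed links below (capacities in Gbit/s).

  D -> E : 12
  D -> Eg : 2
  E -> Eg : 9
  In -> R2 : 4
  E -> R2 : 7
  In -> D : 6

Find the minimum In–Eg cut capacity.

Augment In→D→Eg: bottleneck 2, flow now 2.
Augment In→D→E→Eg: bottleneck 4, flow now 6.
No augmenting path remains; maximum flow = 6.
By max-flow min-cut, the minimum cut capacity equals the max flow.
In the residual graph, reachable from In: {In, R2}.
Min-cut edges: In→D (6); capacity 6 = 6.

6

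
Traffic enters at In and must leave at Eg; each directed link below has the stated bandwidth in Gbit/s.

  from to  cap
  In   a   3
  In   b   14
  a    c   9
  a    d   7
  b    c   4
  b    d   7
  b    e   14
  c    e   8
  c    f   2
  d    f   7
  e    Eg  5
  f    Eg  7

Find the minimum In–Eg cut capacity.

12

Augment In→b→e→Eg: bottleneck 5, flow now 5.
Augment In→a→c→f→Eg: bottleneck 2, flow now 7.
Augment In→a→d→f→Eg: bottleneck 1, flow now 8.
Augment In→b→d→f→Eg: bottleneck 4, flow now 12.
No augmenting path remains; maximum flow = 12.
By max-flow min-cut, the minimum cut capacity equals the max flow.
In the residual graph, reachable from In: {In, a, b, c, d, e, f}.
Min-cut edges: e→Eg (5), f→Eg (7); capacity 5 + 7 = 12.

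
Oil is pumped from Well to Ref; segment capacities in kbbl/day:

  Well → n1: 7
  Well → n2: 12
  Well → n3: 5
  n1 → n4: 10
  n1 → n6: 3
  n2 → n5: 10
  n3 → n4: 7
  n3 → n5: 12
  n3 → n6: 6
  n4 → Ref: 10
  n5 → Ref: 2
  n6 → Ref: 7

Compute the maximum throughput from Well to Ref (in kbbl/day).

14

Augment Well→n1→n4→Ref: bottleneck 7, flow now 7.
Augment Well→n2→n5→Ref: bottleneck 2, flow now 9.
Augment Well→n3→n4→Ref: bottleneck 3, flow now 12.
Augment Well→n3→n6→Ref: bottleneck 2, flow now 14.
No augmenting path remains; maximum flow = 14.
In the residual graph, reachable from Well: {Well, n2, n5}.
Min-cut edges: Well→n1 (7), Well→n3 (5), n5→Ref (2); capacity 7 + 5 + 2 = 14.
This cut is saturated, so no flow can exceed 14.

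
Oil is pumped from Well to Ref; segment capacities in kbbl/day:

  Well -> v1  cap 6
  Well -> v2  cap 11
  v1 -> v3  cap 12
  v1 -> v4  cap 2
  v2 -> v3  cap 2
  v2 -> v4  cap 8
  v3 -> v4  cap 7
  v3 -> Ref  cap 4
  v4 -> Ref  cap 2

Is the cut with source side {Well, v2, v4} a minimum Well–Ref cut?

No — its capacity is 10, but the minimum cut has capacity 6.

Given cut capacity: 6 + 2 + 2 = 10.
Augment Well→v1→v3→Ref: bottleneck 4, flow now 4.
Augment Well→v1→v4→Ref: bottleneck 2, flow now 6.
No augmenting path remains; maximum flow = 6.
In the residual graph, reachable from Well: {Well, v1, v2, v3, v4}.
Min-cut edges: v3→Ref (4), v4→Ref (2); capacity 4 + 2 = 6.
Cut capacity 10 exceeds the max flow 6, so it is not minimum.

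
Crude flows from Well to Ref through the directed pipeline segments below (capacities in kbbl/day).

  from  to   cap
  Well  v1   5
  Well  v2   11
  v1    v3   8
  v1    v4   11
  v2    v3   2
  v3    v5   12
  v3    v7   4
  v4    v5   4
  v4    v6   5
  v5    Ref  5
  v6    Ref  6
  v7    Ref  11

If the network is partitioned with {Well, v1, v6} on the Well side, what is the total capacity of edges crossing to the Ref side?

36

Edges leaving {Well, v1, v6}: Well→v2 (11), v1→v3 (8), v1→v4 (11), v6→Ref (6).
Cut capacity = 11 + 8 + 11 + 6 = 36.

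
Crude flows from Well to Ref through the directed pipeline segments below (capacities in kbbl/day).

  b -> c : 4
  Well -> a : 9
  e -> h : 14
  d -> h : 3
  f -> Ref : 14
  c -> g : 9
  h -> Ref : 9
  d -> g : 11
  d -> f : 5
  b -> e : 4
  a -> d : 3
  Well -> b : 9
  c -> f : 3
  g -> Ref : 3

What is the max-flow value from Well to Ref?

Augment Well→a→d→f→Ref: bottleneck 3, flow now 3.
Augment Well→b→c→f→Ref: bottleneck 3, flow now 6.
Augment Well→b→c→g→Ref: bottleneck 1, flow now 7.
Augment Well→b→e→h→Ref: bottleneck 4, flow now 11.
No augmenting path remains; maximum flow = 11.
In the residual graph, reachable from Well: {Well, a, b}.
Min-cut edges: a→d (3), b→c (4), b→e (4); capacity 3 + 4 + 4 = 11.
This cut is saturated, so no flow can exceed 11.

11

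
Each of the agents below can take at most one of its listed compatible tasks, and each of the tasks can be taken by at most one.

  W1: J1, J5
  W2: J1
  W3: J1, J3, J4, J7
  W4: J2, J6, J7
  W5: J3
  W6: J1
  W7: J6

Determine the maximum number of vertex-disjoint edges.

6

Unit-capacity flow: source→left, listed edges, right→sink; max matching = max flow.
Augmenting path W1→J1 (+1); matched 1.
Augmenting path W3→J3 (+1); matched 2.
Augmenting path W4→J2 (+1); matched 3.
Augmenting path W7→J6 (+1); matched 4.
Augmenting path W2→J1→W1→J5 (+1); matched 5.
Augmenting path W5→J3→W3→J4 (+1); matched 6.
No augmenting path remains; maximum matching = 6.
König certificate: {W1, W3, W4, W5, W7, J1} is a vertex cover of size 6 (every listed pair touches it), so no matching can be larger.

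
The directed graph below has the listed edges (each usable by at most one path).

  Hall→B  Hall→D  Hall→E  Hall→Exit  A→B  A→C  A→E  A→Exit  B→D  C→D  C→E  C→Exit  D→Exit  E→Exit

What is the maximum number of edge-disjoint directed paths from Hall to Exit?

Assign every edge capacity 1; by Menger, the answer equals the max flow.
Path Hall→Exit (+1); total 1.
Path Hall→D→Exit (+1); total 2.
Path Hall→E→Exit (+1); total 3.
No residual Hall→Exit path; max flow = 3.
Certifying cut of size 3: {D→Exit, Hall→E, Hall→Exit}.

3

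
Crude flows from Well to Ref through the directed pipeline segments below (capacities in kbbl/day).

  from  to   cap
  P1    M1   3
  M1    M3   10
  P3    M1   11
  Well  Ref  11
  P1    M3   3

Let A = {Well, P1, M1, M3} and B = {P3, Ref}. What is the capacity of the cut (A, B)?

11

Edges leaving {Well, P1, M1, M3}: Well→Ref (11).
Cut capacity = 11 = 11.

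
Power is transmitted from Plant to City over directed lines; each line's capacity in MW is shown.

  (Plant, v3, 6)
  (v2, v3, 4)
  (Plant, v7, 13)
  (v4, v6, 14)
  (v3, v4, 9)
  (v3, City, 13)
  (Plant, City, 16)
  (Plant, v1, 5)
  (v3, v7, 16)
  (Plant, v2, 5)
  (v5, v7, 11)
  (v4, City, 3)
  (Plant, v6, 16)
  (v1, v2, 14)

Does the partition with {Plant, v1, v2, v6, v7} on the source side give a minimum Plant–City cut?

Yes — it is a minimum cut (capacity 26).

Given cut capacity: 6 + 16 + 4 = 26.
Augment Plant→City: bottleneck 16, flow now 16.
Augment Plant→v3→City: bottleneck 6, flow now 22.
Augment Plant→v2→v3→City: bottleneck 4, flow now 26.
No augmenting path remains; maximum flow = 26.
Cut capacity 26 equals the max flow, so it is a minimum cut.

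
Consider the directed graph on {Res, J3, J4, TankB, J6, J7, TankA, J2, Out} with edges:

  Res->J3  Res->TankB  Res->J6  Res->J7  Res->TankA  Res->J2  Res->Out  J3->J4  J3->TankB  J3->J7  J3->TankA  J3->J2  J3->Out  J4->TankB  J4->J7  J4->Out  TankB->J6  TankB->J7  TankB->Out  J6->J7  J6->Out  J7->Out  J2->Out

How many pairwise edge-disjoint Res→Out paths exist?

Assign every edge capacity 1; by Menger, the answer equals the max flow.
Path Res→Out (+1); total 1.
Path Res→J3→Out (+1); total 2.
Path Res→TankB→Out (+1); total 3.
Path Res→J6→Out (+1); total 4.
Path Res→J7→Out (+1); total 5.
Path Res→J2→Out (+1); total 6.
No residual Res→Out path; max flow = 6.
Certifying cut of size 6: {Res→J2, Res→J3, Res→J6, Res→J7, Res→Out, Res→TankB}.

6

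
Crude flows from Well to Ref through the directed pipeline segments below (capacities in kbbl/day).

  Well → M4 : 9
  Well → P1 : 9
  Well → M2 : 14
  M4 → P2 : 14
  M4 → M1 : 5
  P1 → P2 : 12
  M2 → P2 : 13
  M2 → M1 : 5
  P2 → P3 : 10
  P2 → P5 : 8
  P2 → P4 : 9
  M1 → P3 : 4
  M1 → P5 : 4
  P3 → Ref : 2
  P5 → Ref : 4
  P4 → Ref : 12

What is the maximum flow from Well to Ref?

Augment Well→M4→P2→P3→Ref: bottleneck 2, flow now 2.
Augment Well→M4→P2→P5→Ref: bottleneck 4, flow now 6.
Augment Well→M4→P2→P4→Ref: bottleneck 3, flow now 9.
Augment Well→P1→P2→P4→Ref: bottleneck 6, flow now 15.
No augmenting path remains; maximum flow = 15.
In the residual graph, reachable from Well: {Well, M4, P1, M2, P2, M1, P3, P5}.
Min-cut edges: P2→P4 (9), P3→Ref (2), P5→Ref (4); capacity 9 + 2 + 4 = 15.
This cut is saturated, so no flow can exceed 15.

15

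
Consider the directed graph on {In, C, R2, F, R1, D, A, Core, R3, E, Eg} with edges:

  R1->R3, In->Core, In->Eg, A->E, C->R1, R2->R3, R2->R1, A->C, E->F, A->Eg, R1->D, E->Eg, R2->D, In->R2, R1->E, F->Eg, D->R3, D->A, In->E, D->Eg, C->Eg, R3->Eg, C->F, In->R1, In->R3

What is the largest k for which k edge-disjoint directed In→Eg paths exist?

5

Assign every edge capacity 1; by Menger, the answer equals the max flow.
Path In→Eg (+1); total 1.
Path In→R3→Eg (+1); total 2.
Path In→E→Eg (+1); total 3.
Path In→R2→D→Eg (+1); total 4.
Path In→R1→D→A→Eg (+1); total 5.
No residual In→Eg path; max flow = 5.
Certifying cut of size 5: {In→E, In→Eg, In→R1, In→R2, In→R3}.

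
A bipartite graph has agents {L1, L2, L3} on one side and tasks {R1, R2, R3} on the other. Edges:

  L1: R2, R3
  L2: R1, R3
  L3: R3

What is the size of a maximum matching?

Unit-capacity flow: source→left, listed edges, right→sink; max matching = max flow.
Augmenting path L1→R2 (+1); matched 1.
Augmenting path L2→R1 (+1); matched 2.
Augmenting path L3→R3 (+1); matched 3.
No augmenting path remains; maximum matching = 3.
König certificate: {L1, L2, L3} is a vertex cover of size 3 (every listed pair touches it), so no matching can be larger.

3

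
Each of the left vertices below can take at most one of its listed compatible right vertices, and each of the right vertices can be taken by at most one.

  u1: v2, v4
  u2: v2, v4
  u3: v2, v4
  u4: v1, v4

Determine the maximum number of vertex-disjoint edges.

3

Unit-capacity flow: source→left, listed edges, right→sink; max matching = max flow.
Augmenting path u1→v2 (+1); matched 1.
Augmenting path u2→v4 (+1); matched 2.
Augmenting path u4→v1 (+1); matched 3.
No augmenting path remains; maximum matching = 3.
König certificate: {u4, v2, v4} is a vertex cover of size 3 (every listed pair touches it), so no matching can be larger.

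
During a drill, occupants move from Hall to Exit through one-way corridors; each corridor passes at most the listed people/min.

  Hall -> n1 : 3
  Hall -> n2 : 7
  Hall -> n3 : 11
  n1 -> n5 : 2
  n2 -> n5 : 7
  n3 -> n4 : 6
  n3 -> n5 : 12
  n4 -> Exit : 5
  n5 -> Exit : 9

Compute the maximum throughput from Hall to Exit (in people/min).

Augment Hall→n1→n5→Exit: bottleneck 2, flow now 2.
Augment Hall→n2→n5→Exit: bottleneck 7, flow now 9.
Augment Hall→n3→n4→Exit: bottleneck 5, flow now 14.
No augmenting path remains; maximum flow = 14.
In the residual graph, reachable from Hall: {Hall, n1, n2, n3, n4, n5}.
Min-cut edges: n4→Exit (5), n5→Exit (9); capacity 5 + 9 = 14.
This cut is saturated, so no flow can exceed 14.

14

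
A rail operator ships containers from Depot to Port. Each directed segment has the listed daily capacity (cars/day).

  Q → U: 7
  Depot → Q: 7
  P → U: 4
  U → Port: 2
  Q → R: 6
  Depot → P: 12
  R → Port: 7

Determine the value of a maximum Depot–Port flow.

8

Augment Depot→P→U→Port: bottleneck 2, flow now 2.
Augment Depot→Q→R→Port: bottleneck 6, flow now 8.
No augmenting path remains; maximum flow = 8.
In the residual graph, reachable from Depot: {Depot, P, Q, U}.
Min-cut edges: Q→R (6), U→Port (2); capacity 6 + 2 = 8.
This cut is saturated, so no flow can exceed 8.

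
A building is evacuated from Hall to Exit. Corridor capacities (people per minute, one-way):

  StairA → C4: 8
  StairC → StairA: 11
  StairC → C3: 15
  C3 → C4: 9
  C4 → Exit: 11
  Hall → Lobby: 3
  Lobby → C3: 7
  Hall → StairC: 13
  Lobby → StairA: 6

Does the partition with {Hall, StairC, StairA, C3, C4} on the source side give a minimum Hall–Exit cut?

Given cut capacity: 3 + 11 = 14.
Augment Hall→StairC→StairA→C4→Exit: bottleneck 8, flow now 8.
Augment Hall→StairC→C3→C4→Exit: bottleneck 3, flow now 11.
No augmenting path remains; maximum flow = 11.
In the residual graph, reachable from Hall: {Hall, StairC, Lobby, StairA, C3, C4}.
Min-cut edges: C4→Exit (11); capacity 11 = 11.
Cut capacity 14 exceeds the max flow 11, so it is not minimum.

No — its capacity is 14, but the minimum cut has capacity 11.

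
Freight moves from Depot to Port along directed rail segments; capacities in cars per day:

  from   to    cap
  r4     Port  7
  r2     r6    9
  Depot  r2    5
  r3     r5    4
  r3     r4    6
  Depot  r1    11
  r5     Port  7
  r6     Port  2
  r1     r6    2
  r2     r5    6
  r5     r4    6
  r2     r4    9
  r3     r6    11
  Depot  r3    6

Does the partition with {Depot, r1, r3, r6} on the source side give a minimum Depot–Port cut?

Given cut capacity: 5 + 6 + 4 + 2 = 17.
Augment Depot→r1→r6→Port: bottleneck 2, flow now 2.
Augment Depot→r2→r4→Port: bottleneck 5, flow now 7.
Augment Depot→r3→r4→Port: bottleneck 2, flow now 9.
Augment Depot→r3→r5→Port: bottleneck 4, flow now 13.
No augmenting path remains; maximum flow = 13.
In the residual graph, reachable from Depot: {Depot, r1}.
Min-cut edges: Depot→r2 (5), Depot→r3 (6), r1→r6 (2); capacity 5 + 6 + 2 = 13.
Cut capacity 17 exceeds the max flow 13, so it is not minimum.

No — its capacity is 17, but the minimum cut has capacity 13.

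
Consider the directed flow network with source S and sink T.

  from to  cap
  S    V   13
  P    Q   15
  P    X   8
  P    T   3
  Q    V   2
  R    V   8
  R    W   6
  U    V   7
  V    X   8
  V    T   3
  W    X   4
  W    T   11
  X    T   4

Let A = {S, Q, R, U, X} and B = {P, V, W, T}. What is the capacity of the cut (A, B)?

Edges leaving {S, Q, R, U, X}: S→V (13), Q→V (2), R→V (8), R→W (6), U→V (7), X→T (4).
Cut capacity = 13 + 2 + 8 + 6 + 7 + 4 = 40.

40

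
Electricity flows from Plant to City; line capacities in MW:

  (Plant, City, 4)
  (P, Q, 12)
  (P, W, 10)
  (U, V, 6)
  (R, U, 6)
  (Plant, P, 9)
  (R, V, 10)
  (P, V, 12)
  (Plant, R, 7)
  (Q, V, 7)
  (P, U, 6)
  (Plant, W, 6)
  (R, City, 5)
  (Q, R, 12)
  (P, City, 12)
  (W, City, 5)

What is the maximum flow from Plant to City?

Augment Plant→City: bottleneck 4, flow now 4.
Augment Plant→P→City: bottleneck 9, flow now 13.
Augment Plant→R→City: bottleneck 5, flow now 18.
Augment Plant→W→City: bottleneck 5, flow now 23.
No augmenting path remains; maximum flow = 23.
In the residual graph, reachable from Plant: {Plant, R, U, V, W}.
Min-cut edges: Plant→P (9), Plant→City (4), R→City (5), W→City (5); capacity 9 + 4 + 5 + 5 = 23.
This cut is saturated, so no flow can exceed 23.

23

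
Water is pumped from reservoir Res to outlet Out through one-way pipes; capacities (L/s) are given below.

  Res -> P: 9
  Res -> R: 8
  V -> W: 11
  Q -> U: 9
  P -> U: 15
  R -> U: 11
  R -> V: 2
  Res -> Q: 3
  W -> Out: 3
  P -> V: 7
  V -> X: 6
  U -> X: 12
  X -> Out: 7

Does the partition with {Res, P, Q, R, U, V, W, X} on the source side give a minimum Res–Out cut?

Given cut capacity: 3 + 7 = 10.
Augment Res→P→U→X→Out: bottleneck 7, flow now 7.
Augment Res→P→V→W→Out: bottleneck 2, flow now 9.
Augment Res→R→V→W→Out: bottleneck 1, flow now 10.
No augmenting path remains; maximum flow = 10.
Cut capacity 10 equals the max flow, so it is a minimum cut.

Yes — it is a minimum cut (capacity 10).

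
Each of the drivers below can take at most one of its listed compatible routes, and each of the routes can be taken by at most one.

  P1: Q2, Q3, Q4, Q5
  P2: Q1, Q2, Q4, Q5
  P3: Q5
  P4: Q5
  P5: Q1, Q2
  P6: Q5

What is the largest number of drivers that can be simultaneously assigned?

4

Unit-capacity flow: source→left, listed edges, right→sink; max matching = max flow.
Augmenting path P1→Q2 (+1); matched 1.
Augmenting path P2→Q1 (+1); matched 2.
Augmenting path P3→Q5 (+1); matched 3.
Augmenting path P5→Q1→P2→Q4 (+1); matched 4.
No augmenting path remains; maximum matching = 4.
König certificate: {P1, P2, P5, Q5} is a vertex cover of size 4 (every listed pair touches it), so no matching can be larger.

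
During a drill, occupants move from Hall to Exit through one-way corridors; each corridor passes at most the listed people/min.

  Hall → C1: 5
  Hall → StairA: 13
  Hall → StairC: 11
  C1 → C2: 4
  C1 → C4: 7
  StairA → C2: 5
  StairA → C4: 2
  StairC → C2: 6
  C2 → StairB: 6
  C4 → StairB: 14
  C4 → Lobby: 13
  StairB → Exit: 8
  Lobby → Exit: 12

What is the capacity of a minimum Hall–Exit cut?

Augment Hall→C1→C2→StairB→Exit: bottleneck 4, flow now 4.
Augment Hall→C1→C4→StairB→Exit: bottleneck 1, flow now 5.
Augment Hall→StairA→C2→StairB→Exit: bottleneck 2, flow now 7.
Augment Hall→StairA→C4→StairB→Exit: bottleneck 1, flow now 8.
Augment Hall→StairA→C4→Lobby→Exit: bottleneck 1, flow now 9.
Augment Hall→StairA→C2→C1→C4→Lobby→Exit: bottleneck 3, flow now 12. (uses reverse residual edge)
Augment Hall→StairC→C2→C1→C4→Lobby→Exit: bottleneck 1, flow now 13. (uses reverse residual edge)
No augmenting path remains; maximum flow = 13.
By max-flow min-cut, the minimum cut capacity equals the max flow.
In the residual graph, reachable from Hall: {Hall, StairA, StairC, C2}.
Min-cut edges: Hall→C1 (5), StairA→C4 (2), C2→StairB (6); capacity 5 + 2 + 6 = 13.

13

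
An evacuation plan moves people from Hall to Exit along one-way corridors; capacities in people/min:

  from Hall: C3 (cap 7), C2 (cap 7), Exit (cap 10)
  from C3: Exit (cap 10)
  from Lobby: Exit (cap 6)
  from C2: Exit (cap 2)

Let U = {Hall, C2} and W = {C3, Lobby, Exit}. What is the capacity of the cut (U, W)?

Edges leaving {Hall, C2}: Hall→C3 (7), Hall→Exit (10), C2→Exit (2).
Cut capacity = 7 + 10 + 2 = 19.

19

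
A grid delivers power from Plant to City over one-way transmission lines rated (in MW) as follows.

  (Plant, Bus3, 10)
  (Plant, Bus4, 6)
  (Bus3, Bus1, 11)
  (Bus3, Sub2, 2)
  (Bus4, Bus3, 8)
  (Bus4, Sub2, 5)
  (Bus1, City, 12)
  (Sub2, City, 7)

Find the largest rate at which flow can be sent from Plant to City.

16

Augment Plant→Bus3→Bus1→City: bottleneck 10, flow now 10.
Augment Plant→Bus4→Sub2→City: bottleneck 5, flow now 15.
Augment Plant→Bus4→Bus3→Bus1→City: bottleneck 1, flow now 16.
No augmenting path remains; maximum flow = 16.
In the residual graph, reachable from Plant: {Plant}.
Min-cut edges: Plant→Bus3 (10), Plant→Bus4 (6); capacity 10 + 6 = 16.
This cut is saturated, so no flow can exceed 16.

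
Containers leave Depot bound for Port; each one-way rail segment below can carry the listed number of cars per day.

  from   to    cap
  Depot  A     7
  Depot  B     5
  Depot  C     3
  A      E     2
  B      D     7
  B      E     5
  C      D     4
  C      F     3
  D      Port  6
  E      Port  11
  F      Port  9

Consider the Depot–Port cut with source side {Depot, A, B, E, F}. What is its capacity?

Edges leaving {Depot, A, B, E, F}: Depot→C (3), B→D (7), E→Port (11), F→Port (9).
Cut capacity = 3 + 7 + 11 + 9 = 30.

30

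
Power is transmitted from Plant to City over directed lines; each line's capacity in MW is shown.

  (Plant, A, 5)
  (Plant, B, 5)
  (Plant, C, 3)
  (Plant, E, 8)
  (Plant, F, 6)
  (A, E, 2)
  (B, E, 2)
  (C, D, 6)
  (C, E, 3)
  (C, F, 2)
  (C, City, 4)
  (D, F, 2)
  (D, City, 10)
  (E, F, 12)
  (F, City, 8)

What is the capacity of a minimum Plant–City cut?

Augment Plant→C→City: bottleneck 3, flow now 3.
Augment Plant→F→City: bottleneck 6, flow now 9.
Augment Plant→E→F→City: bottleneck 2, flow now 11.
No augmenting path remains; maximum flow = 11.
By max-flow min-cut, the minimum cut capacity equals the max flow.
In the residual graph, reachable from Plant: {Plant, A, B, E, F}.
Min-cut edges: Plant→C (3), F→City (8); capacity 3 + 8 = 11.

11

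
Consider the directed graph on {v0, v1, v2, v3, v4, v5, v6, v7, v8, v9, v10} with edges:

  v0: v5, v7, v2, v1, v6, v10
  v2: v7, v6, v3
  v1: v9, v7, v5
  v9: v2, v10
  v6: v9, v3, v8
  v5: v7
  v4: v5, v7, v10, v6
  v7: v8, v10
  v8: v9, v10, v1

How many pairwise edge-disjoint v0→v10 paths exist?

Assign every edge capacity 1; by Menger, the answer equals the max flow.
Path v0→v10 (+1); total 1.
Path v0→v7→v10 (+1); total 2.
Path v0→v1→v9→v10 (+1); total 3.
Path v0→v6→v8→v10 (+1); total 4.
No residual v0→v10 path; max flow = 4.
Certifying cut of size 4: {v0→v10, v7→v10, v8→v10, v9→v10}.

4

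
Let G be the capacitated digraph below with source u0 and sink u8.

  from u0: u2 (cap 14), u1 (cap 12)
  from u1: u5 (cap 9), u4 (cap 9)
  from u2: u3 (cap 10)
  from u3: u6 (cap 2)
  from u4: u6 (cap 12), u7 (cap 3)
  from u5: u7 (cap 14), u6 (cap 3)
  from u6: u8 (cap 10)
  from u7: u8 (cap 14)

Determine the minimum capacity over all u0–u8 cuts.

14

Augment u0→u1→u4→u6→u8: bottleneck 9, flow now 9.
Augment u0→u1→u5→u6→u8: bottleneck 1, flow now 10.
Augment u0→u1→u5→u7→u8: bottleneck 2, flow now 12.
Augment u0→u2→u3→u6→u4→u7→u8: bottleneck 2, flow now 14. (uses reverse residual edge)
No augmenting path remains; maximum flow = 14.
By max-flow min-cut, the minimum cut capacity equals the max flow.
In the residual graph, reachable from u0: {u0, u2, u3}.
Min-cut edges: u0→u1 (12), u3→u6 (2); capacity 12 + 2 = 14.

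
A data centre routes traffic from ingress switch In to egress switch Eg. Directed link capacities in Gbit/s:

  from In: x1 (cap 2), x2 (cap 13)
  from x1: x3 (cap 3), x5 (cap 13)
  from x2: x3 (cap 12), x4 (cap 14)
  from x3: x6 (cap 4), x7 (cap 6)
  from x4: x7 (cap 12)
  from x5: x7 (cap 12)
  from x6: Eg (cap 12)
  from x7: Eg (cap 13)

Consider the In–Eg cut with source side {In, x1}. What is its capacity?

Edges leaving {In, x1}: In→x2 (13), x1→x3 (3), x1→x5 (13).
Cut capacity = 13 + 3 + 13 = 29.

29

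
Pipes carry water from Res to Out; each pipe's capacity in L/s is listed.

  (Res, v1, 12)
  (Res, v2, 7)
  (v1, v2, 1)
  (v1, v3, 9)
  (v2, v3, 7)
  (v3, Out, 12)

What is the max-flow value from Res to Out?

12

Augment Res→v1→v3→Out: bottleneck 9, flow now 9.
Augment Res→v2→v3→Out: bottleneck 3, flow now 12.
No augmenting path remains; maximum flow = 12.
In the residual graph, reachable from Res: {Res, v1, v2, v3}.
Min-cut edges: v3→Out (12); capacity 12 = 12.
This cut is saturated, so no flow can exceed 12.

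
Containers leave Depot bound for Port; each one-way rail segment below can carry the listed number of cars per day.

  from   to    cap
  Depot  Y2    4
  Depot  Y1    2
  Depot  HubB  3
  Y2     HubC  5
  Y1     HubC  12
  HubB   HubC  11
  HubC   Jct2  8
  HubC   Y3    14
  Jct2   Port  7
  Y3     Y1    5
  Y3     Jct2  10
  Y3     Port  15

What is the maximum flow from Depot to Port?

9

Augment Depot→Y2→HubC→Jct2→Port: bottleneck 4, flow now 4.
Augment Depot→Y1→HubC→Jct2→Port: bottleneck 2, flow now 6.
Augment Depot→HubB→HubC→Jct2→Port: bottleneck 1, flow now 7.
Augment Depot→HubB→HubC→Y3→Port: bottleneck 2, flow now 9.
No augmenting path remains; maximum flow = 9.
In the residual graph, reachable from Depot: {Depot}.
Min-cut edges: Depot→Y2 (4), Depot→Y1 (2), Depot→HubB (3); capacity 4 + 2 + 3 = 9.
This cut is saturated, so no flow can exceed 9.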